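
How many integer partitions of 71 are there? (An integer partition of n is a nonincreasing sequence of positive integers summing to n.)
p(71) = 4697205

Compute p(n) via the recurrence p(n, m) = p(n, m−1) + p(n−m, m), where p(n, m) counts partitions of n with all parts ≤ m and p(n) = p(n, n). The base cases are p(0, m) = 1 and p(n, 0) = 0 for n > 0. Filling the table yields p(71) = 4697205. (Euler's pentagonal recurrence is an alternative.)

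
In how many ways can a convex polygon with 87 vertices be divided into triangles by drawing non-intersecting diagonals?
C_85 = 1063353702922273835973036658043476458723103404520

These polygon triangulations are counted by the Catalan number C_n = (1/(n + 1)) · C(2n, n). For n = 85: C_85 = (1/86) · C(170, 85) = 91448418451315549893681152591738975450186892788720/86 = 1063353702922273835973036658043476458723103404520.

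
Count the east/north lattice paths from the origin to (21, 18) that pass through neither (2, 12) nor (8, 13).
Number of paths = 60604983386

Inclusion–exclusion. Total paths: C(39, 21) = 62359143990. Through P₁: C(14, 2)·C(25, 19) = 16116100. Through P₂: C(21, 8)·C(18, 13) = 1743502320. Since P₁ is strictly southwest of P₂, a monotone path through both must visit P₁ then P₂; paths through both = C(14, 2)·C(7, 6)·C(18, 13) = 5457816. Avoid both = 62359143990 − 16116100 − 1743502320 + 5457816 = 60604983386.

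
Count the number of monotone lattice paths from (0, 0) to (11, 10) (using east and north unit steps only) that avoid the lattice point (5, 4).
Number of paths = 236292

Total paths from (0, 0) to (11, 10): C(21, 11) = 352716. Paths through (5, 4): (paths (0, 0) → (5, 4)) × (paths (5, 4) → (11, 10)) = C(9, 5) · C(12, 6) = 126 · 924 = 116424. Avoidance count = 352716 − 116424 = 236292.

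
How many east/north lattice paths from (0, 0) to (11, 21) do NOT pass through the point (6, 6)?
Number of paths = 114698784

Total paths from (0, 0) to (11, 21): C(32, 11) = 129024480. Paths through (6, 6): (paths (0, 0) → (6, 6)) × (paths (6, 6) → (11, 21)) = C(12, 6) · C(20, 5) = 924 · 15504 = 14325696. Avoidance count = 129024480 − 14325696 = 114698784.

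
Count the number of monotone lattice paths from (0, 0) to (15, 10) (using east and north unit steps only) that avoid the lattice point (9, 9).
Number of paths = 2928420

Total paths from (0, 0) to (15, 10): C(25, 15) = 3268760. Paths through (9, 9): (paths (0, 0) → (9, 9)) × (paths (9, 9) → (15, 10)) = C(18, 9) · C(7, 6) = 48620 · 7 = 340340. Avoidance count = 3268760 − 340340 = 2928420.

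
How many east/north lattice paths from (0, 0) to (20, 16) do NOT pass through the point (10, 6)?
Number of paths = 5828346062

Total paths from (0, 0) to (20, 16): C(36, 20) = 7307872110. Paths through (10, 6): (paths (0, 0) → (10, 6)) × (paths (10, 6) → (20, 16)) = C(16, 10) · C(20, 10) = 8008 · 184756 = 1479526048. Avoidance count = 7307872110 − 1479526048 = 5828346062.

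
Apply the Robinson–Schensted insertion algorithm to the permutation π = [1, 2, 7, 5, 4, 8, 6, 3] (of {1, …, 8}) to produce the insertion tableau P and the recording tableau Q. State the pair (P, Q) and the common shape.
P = [1, 2, 3, 6] / [4, 8] / [5] / [7];  Q = [1, 2, 3, 6] / [4, 7] / [5] / [8];  common shape = (4, 2, 1, 1)

Row-insert the values π_1, π_2, … into P one at a time, bumping the leftmost entry strictly greater than the inserted value down to the next row. The recording tableau Q records, in position (i, j), the step at which that cell was added to P.
  Insert 1 (step 1): P = [1];  Q = [1]
  Insert 2 (step 2): P = [1, 2];  Q = [1, 2]
  Insert 7 (step 3): P = [1, 2, 7];  Q = [1, 2, 3]
  Insert 5 (step 4): P = [1, 2, 5] / [7];  Q = [1, 2, 3] / [4]
  Insert 4 (step 5): P = [1, 2, 4] / [5] / [7];  Q = [1, 2, 3] / [4] / [5]
  Insert 8 (step 6): P = [1, 2, 4, 8] / [5] / [7];  Q = [1, 2, 3, 6] / [4] / [5]
  Insert 6 (step 7): P = [1, 2, 4, 6] / [5, 8] / [7];  Q = [1, 2, 3, 6] / [4, 7] / [5]
  Insert 3 (step 8): P = [1, 2, 3, 6] / [4, 8] / [5] / [7];  Q = [1, 2, 3, 6] / [4, 7] / [5] / [8]
Final shape: (4, 2, 1, 1).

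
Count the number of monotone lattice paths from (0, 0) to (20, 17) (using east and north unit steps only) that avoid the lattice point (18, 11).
Number of paths = 14936644590

Total paths from (0, 0) to (20, 17): C(37, 20) = 15905368710. Paths through (18, 11): (paths (0, 0) → (18, 11)) × (paths (18, 11) → (20, 17)) = C(29, 18) · C(8, 2) = 34597290 · 28 = 968724120. Avoidance count = 15905368710 − 968724120 = 14936644590.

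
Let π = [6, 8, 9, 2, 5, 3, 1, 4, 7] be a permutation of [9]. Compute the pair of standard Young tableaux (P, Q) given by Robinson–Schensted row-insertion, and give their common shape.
P = [1, 3, 4, 7] / [2, 8, 9] / [5] / [6];  Q = [1, 2, 3, 9] / [4, 5, 8] / [6] / [7];  common shape = (4, 3, 1, 1)

Row-insert the values π_1, π_2, … into P one at a time, bumping the leftmost entry strictly greater than the inserted value down to the next row. The recording tableau Q records, in position (i, j), the step at which that cell was added to P.
  Insert 6 (step 1): P = [6];  Q = [1]
  Insert 8 (step 2): P = [6, 8];  Q = [1, 2]
  Insert 9 (step 3): P = [6, 8, 9];  Q = [1, 2, 3]
  Insert 2 (step 4): P = [2, 8, 9] / [6];  Q = [1, 2, 3] / [4]
  Insert 5 (step 5): P = [2, 5, 9] / [6, 8];  Q = [1, 2, 3] / [4, 5]
  Insert 3 (step 6): P = [2, 3, 9] / [5, 8] / [6];  Q = [1, 2, 3] / [4, 5] / [6]
  Insert 1 (step 7): P = [1, 3, 9] / [2, 8] / [5] / [6];  Q = [1, 2, 3] / [4, 5] / [6] / [7]
  Insert 4 (step 8): P = [1, 3, 4] / [2, 8, 9] / [5] / [6];  Q = [1, 2, 3] / [4, 5, 8] / [6] / [7]
  Insert 7 (step 9): P = [1, 3, 4, 7] / [2, 8, 9] / [5] / [6];  Q = [1, 2, 3, 9] / [4, 5, 8] / [6] / [7]
Final shape: (4, 3, 1, 1).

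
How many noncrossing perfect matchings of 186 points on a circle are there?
C_93 = 60960876535340415751462563580829648891969728907438000

These noncrossing handshakes are counted by the Catalan number C_n = (1/(n + 1)) · C(2n, n). For n = 93: C_93 = (1/94) · C(186, 93) = 5730322394321999080637480976597986995845154517299172000/94 = 60960876535340415751462563580829648891969728907438000.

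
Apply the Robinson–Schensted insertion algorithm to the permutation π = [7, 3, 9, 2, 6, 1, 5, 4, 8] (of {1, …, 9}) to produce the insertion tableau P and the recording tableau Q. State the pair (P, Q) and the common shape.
P = [1, 4, 8] / [2, 5] / [3, 6] / [7, 9];  Q = [1, 3, 9] / [2, 5] / [4, 7] / [6, 8];  common shape = (3, 2, 2, 2)

Row-insert the values π_1, π_2, … into P one at a time, bumping the leftmost entry strictly greater than the inserted value down to the next row. The recording tableau Q records, in position (i, j), the step at which that cell was added to P.
  Insert 7 (step 1): P = [7];  Q = [1]
  Insert 3 (step 2): P = [3] / [7];  Q = [1] / [2]
  Insert 9 (step 3): P = [3, 9] / [7];  Q = [1, 3] / [2]
  Insert 2 (step 4): P = [2, 9] / [3] / [7];  Q = [1, 3] / [2] / [4]
  Insert 6 (step 5): P = [2, 6] / [3, 9] / [7];  Q = [1, 3] / [2, 5] / [4]
  Insert 1 (step 6): P = [1, 6] / [2, 9] / [3] / [7];  Q = [1, 3] / [2, 5] / [4] / [6]
  Insert 5 (step 7): P = [1, 5] / [2, 6] / [3, 9] / [7];  Q = [1, 3] / [2, 5] / [4, 7] / [6]
  Insert 4 (step 8): P = [1, 4] / [2, 5] / [3, 6] / [7, 9];  Q = [1, 3] / [2, 5] / [4, 7] / [6, 8]
  Insert 8 (step 9): P = [1, 4, 8] / [2, 5] / [3, 6] / [7, 9];  Q = [1, 3, 9] / [2, 5] / [4, 7] / [6, 8]
Final shape: (3, 2, 2, 2).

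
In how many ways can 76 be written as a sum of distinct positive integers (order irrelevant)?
q(76) = 53250

A partition into distinct parts is a strictly decreasing sequence summing to n. The recurrence d(n, m) = d(n, m−1) + d(n−m, m−1) (use part m at most once) with q(n) = d(n, n) gives q(76) = 53250. (Euler's theorem: # distinct-part partitions = # odd-part partitions.)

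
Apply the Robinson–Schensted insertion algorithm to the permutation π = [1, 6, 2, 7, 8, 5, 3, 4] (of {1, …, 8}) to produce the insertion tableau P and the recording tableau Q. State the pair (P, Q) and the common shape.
P = [1, 2, 3, 4] / [5, 7, 8] / [6];  Q = [1, 2, 4, 5] / [3, 6, 8] / [7];  common shape = (4, 3, 1)

Row-insert the values π_1, π_2, … into P one at a time, bumping the leftmost entry strictly greater than the inserted value down to the next row. The recording tableau Q records, in position (i, j), the step at which that cell was added to P.
  Insert 1 (step 1): P = [1];  Q = [1]
  Insert 6 (step 2): P = [1, 6];  Q = [1, 2]
  Insert 2 (step 3): P = [1, 2] / [6];  Q = [1, 2] / [3]
  Insert 7 (step 4): P = [1, 2, 7] / [6];  Q = [1, 2, 4] / [3]
  Insert 8 (step 5): P = [1, 2, 7, 8] / [6];  Q = [1, 2, 4, 5] / [3]
  Insert 5 (step 6): P = [1, 2, 5, 8] / [6, 7];  Q = [1, 2, 4, 5] / [3, 6]
  Insert 3 (step 7): P = [1, 2, 3, 8] / [5, 7] / [6];  Q = [1, 2, 4, 5] / [3, 6] / [7]
  Insert 4 (step 8): P = [1, 2, 3, 4] / [5, 7, 8] / [6];  Q = [1, 2, 4, 5] / [3, 6, 8] / [7]
Final shape: (4, 3, 1).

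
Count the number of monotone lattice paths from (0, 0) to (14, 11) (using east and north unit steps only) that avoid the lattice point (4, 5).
Number of paths = 3448392

Total paths from (0, 0) to (14, 11): C(25, 14) = 4457400. Paths through (4, 5): (paths (0, 0) → (4, 5)) × (paths (4, 5) → (14, 11)) = C(9, 4) · C(16, 10) = 126 · 8008 = 1009008. Avoidance count = 4457400 − 1009008 = 3448392.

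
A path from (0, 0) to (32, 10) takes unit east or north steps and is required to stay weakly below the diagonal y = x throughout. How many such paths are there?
Number of paths = 1025551163

By the reflection principle (André's argument), the number of monotone paths to (32, 10) with n ≤ m that never go above y = x is C(42, 32) − C(42, 33) = 1471442973 − 445891810 = 1025551163.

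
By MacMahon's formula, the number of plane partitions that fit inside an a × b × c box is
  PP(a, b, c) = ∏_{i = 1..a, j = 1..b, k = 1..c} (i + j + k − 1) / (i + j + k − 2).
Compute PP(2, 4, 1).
PP(2, 4, 1) = 15

Evaluate the triple product over i = 1..2, j = 1..4, k = 1..1. The factors are (2/1) · (3/2) · (4/3) · (5/4) · (3/2) · (4/3) · (5/4) · (6/5). The numerators and denominators telescope so the product is an integer; carrying out the multiplication exactly gives PP(2, 4, 1) = 15.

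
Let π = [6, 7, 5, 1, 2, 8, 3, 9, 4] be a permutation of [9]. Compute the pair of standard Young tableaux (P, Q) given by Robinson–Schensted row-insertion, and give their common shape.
P = [1, 2, 3, 4] / [5, 7, 8, 9] / [6];  Q = [1, 2, 6, 8] / [3, 5, 7, 9] / [4];  common shape = (4, 4, 1)

Row-insert the values π_1, π_2, … into P one at a time, bumping the leftmost entry strictly greater than the inserted value down to the next row. The recording tableau Q records, in position (i, j), the step at which that cell was added to P.
  Insert 6 (step 1): P = [6];  Q = [1]
  Insert 7 (step 2): P = [6, 7];  Q = [1, 2]
  Insert 5 (step 3): P = [5, 7] / [6];  Q = [1, 2] / [3]
  Insert 1 (step 4): P = [1, 7] / [5] / [6];  Q = [1, 2] / [3] / [4]
  Insert 2 (step 5): P = [1, 2] / [5, 7] / [6];  Q = [1, 2] / [3, 5] / [4]
  Insert 8 (step 6): P = [1, 2, 8] / [5, 7] / [6];  Q = [1, 2, 6] / [3, 5] / [4]
  Insert 3 (step 7): P = [1, 2, 3] / [5, 7, 8] / [6];  Q = [1, 2, 6] / [3, 5, 7] / [4]
  Insert 9 (step 8): P = [1, 2, 3, 9] / [5, 7, 8] / [6];  Q = [1, 2, 6, 8] / [3, 5, 7] / [4]
  Insert 4 (step 9): P = [1, 2, 3, 4] / [5, 7, 8, 9] / [6];  Q = [1, 2, 6, 8] / [3, 5, 7, 9] / [4]
Final shape: (4, 4, 1).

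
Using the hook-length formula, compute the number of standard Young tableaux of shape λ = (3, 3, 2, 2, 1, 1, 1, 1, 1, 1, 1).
# SYT of shape (3, 3, 2, 2, 1, 1, 1, 1, 1, 1, 1) = 62832

Hook-length formula: f^λ = n! / Π hook(c), product over all cells c of the Young diagram. For λ = (3, 3, 2, 2, 1, 1, 1, 1, 1, 1, 1), n = 17 boxes. Hook lengths by row (left-to-right, top-to-bottom): [13, 5, 2]; [12, 4, 1]; [10, 2]; [9, 1]; [7]; [6]; [5]; [4]; [3]; [2]; [1]. Product of hooks = 5660928000. So f^λ = 17! / 5660928000 = 355687428096000 / 5660928000 = 62832.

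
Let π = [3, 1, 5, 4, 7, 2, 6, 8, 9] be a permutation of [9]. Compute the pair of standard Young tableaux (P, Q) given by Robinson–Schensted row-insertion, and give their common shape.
P = [1, 2, 6, 8, 9] / [3, 4, 7] / [5];  Q = [1, 3, 5, 8, 9] / [2, 4, 7] / [6];  common shape = (5, 3, 1)

Row-insert the values π_1, π_2, … into P one at a time, bumping the leftmost entry strictly greater than the inserted value down to the next row. The recording tableau Q records, in position (i, j), the step at which that cell was added to P.
  Insert 3 (step 1): P = [3];  Q = [1]
  Insert 1 (step 2): P = [1] / [3];  Q = [1] / [2]
  Insert 5 (step 3): P = [1, 5] / [3];  Q = [1, 3] / [2]
  Insert 4 (step 4): P = [1, 4] / [3, 5];  Q = [1, 3] / [2, 4]
  Insert 7 (step 5): P = [1, 4, 7] / [3, 5];  Q = [1, 3, 5] / [2, 4]
  Insert 2 (step 6): P = [1, 2, 7] / [3, 4] / [5];  Q = [1, 3, 5] / [2, 4] / [6]
  Insert 6 (step 7): P = [1, 2, 6] / [3, 4, 7] / [5];  Q = [1, 3, 5] / [2, 4, 7] / [6]
  Insert 8 (step 8): P = [1, 2, 6, 8] / [3, 4, 7] / [5];  Q = [1, 3, 5, 8] / [2, 4, 7] / [6]
  Insert 9 (step 9): P = [1, 2, 6, 8, 9] / [3, 4, 7] / [5];  Q = [1, 3, 5, 8, 9] / [2, 4, 7] / [6]
Final shape: (5, 3, 1).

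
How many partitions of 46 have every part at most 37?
p(46, parts ≤ 37) = 105491

Use the recurrence p(n, m) = p(n, m−1) + p(n−m, m): either the largest part is < m (count p(n, m−1)) or the largest part is exactly m (remove one copy of m, count p(n−m, m)). With p(0, ·) = 1 this gives p(46, parts ≤ 37) = 105491. (By conjugating Young diagrams, this also counts partitions of 46 into at most 37 parts.)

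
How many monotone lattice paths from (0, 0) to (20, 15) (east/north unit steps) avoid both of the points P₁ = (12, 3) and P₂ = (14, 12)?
Number of paths = 2381482110

Inclusion–exclusion. Total paths: C(35, 20) = 3247943160. Through P₁: C(15, 12)·C(20, 8) = 57316350. Through P₂: C(26, 14)·C(9, 6) = 811246800. Since P₁ is strictly southwest of P₂, a monotone path through both must visit P₁ then P₂; paths through both = C(15, 12)·C(11, 2)·C(9, 6) = 2102100. Avoid both = 3247943160 − 57316350 − 811246800 + 2102100 = 2381482110.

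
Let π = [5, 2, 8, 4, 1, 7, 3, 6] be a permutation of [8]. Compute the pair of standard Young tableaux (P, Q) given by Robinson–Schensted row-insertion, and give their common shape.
P = [1, 3, 6] / [2, 4, 7] / [5, 8];  Q = [1, 3, 6] / [2, 4, 8] / [5, 7];  common shape = (3, 3, 2)

Row-insert the values π_1, π_2, … into P one at a time, bumping the leftmost entry strictly greater than the inserted value down to the next row. The recording tableau Q records, in position (i, j), the step at which that cell was added to P.
  Insert 5 (step 1): P = [5];  Q = [1]
  Insert 2 (step 2): P = [2] / [5];  Q = [1] / [2]
  Insert 8 (step 3): P = [2, 8] / [5];  Q = [1, 3] / [2]
  Insert 4 (step 4): P = [2, 4] / [5, 8];  Q = [1, 3] / [2, 4]
  Insert 1 (step 5): P = [1, 4] / [2, 8] / [5];  Q = [1, 3] / [2, 4] / [5]
  Insert 7 (step 6): P = [1, 4, 7] / [2, 8] / [5];  Q = [1, 3, 6] / [2, 4] / [5]
  Insert 3 (step 7): P = [1, 3, 7] / [2, 4] / [5, 8];  Q = [1, 3, 6] / [2, 4] / [5, 7]
  Insert 6 (step 8): P = [1, 3, 6] / [2, 4, 7] / [5, 8];  Q = [1, 3, 6] / [2, 4, 8] / [5, 7]
Final shape: (3, 3, 2).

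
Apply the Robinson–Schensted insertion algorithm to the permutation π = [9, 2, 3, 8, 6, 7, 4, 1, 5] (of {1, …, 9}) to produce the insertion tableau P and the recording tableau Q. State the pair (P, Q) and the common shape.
P = [1, 3, 4, 5] / [2, 7] / [6] / [8] / [9];  Q = [1, 3, 4, 6] / [2, 9] / [5] / [7] / [8];  common shape = (4, 2, 1, 1, 1)

Row-insert the values π_1, π_2, … into P one at a time, bumping the leftmost entry strictly greater than the inserted value down to the next row. The recording tableau Q records, in position (i, j), the step at which that cell was added to P.
  Insert 9 (step 1): P = [9];  Q = [1]
  Insert 2 (step 2): P = [2] / [9];  Q = [1] / [2]
  Insert 3 (step 3): P = [2, 3] / [9];  Q = [1, 3] / [2]
  Insert 8 (step 4): P = [2, 3, 8] / [9];  Q = [1, 3, 4] / [2]
  Insert 6 (step 5): P = [2, 3, 6] / [8] / [9];  Q = [1, 3, 4] / [2] / [5]
  Insert 7 (step 6): P = [2, 3, 6, 7] / [8] / [9];  Q = [1, 3, 4, 6] / [2] / [5]
  Insert 4 (step 7): P = [2, 3, 4, 7] / [6] / [8] / [9];  Q = [1, 3, 4, 6] / [2] / [5] / [7]
  Insert 1 (step 8): P = [1, 3, 4, 7] / [2] / [6] / [8] / [9];  Q = [1, 3, 4, 6] / [2] / [5] / [7] / [8]
  Insert 5 (step 9): P = [1, 3, 4, 5] / [2, 7] / [6] / [8] / [9];  Q = [1, 3, 4, 6] / [2, 9] / [5] / [7] / [8]
Final shape: (4, 2, 1, 1, 1).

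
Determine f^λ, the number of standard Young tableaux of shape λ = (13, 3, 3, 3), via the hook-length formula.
# SYT of shape (13, 3, 3, 3) = 10669659

Hook-length formula: f^λ = n! / Π hook(c), product over all cells c of the Young diagram. For λ = (13, 3, 3, 3), n = 22 boxes. Hook lengths by row (left-to-right, top-to-bottom): [16, 15, 14, 10, 9, 8, 7, 6, 5, 4, 3, 2, 1]; [5, 4, 3]; [4, 3, 2]; [3, 2, 1]. Product of hooks = 105345515520000. So f^λ = 22! / 105345515520000 = 1124000727777607680000 / 105345515520000 = 10669659.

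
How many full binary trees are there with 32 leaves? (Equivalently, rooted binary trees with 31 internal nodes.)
C_31 = 14544636039226909

These full binary trees are counted by the Catalan number C_n = (1/(n + 1)) · C(2n, n). For n = 31: C_31 = (1/32) · C(62, 31) = 465428353255261088/32 = 14544636039226909.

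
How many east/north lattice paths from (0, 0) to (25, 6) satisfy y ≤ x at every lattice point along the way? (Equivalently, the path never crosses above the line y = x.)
Number of paths = 566370

By the reflection principle (André's argument), the number of monotone paths to (25, 6) with n ≤ m that never go above y = x is C(31, 25) − C(31, 26) = 736281 − 169911 = 566370.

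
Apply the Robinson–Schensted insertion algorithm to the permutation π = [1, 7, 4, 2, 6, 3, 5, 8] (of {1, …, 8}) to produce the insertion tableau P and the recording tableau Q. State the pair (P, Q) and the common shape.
P = [1, 2, 3, 5, 8] / [4, 6] / [7];  Q = [1, 2, 5, 7, 8] / [3, 6] / [4];  common shape = (5, 2, 1)

Row-insert the values π_1, π_2, … into P one at a time, bumping the leftmost entry strictly greater than the inserted value down to the next row. The recording tableau Q records, in position (i, j), the step at which that cell was added to P.
  Insert 1 (step 1): P = [1];  Q = [1]
  Insert 7 (step 2): P = [1, 7];  Q = [1, 2]
  Insert 4 (step 3): P = [1, 4] / [7];  Q = [1, 2] / [3]
  Insert 2 (step 4): P = [1, 2] / [4] / [7];  Q = [1, 2] / [3] / [4]
  Insert 6 (step 5): P = [1, 2, 6] / [4] / [7];  Q = [1, 2, 5] / [3] / [4]
  Insert 3 (step 6): P = [1, 2, 3] / [4, 6] / [7];  Q = [1, 2, 5] / [3, 6] / [4]
  Insert 5 (step 7): P = [1, 2, 3, 5] / [4, 6] / [7];  Q = [1, 2, 5, 7] / [3, 6] / [4]
  Insert 8 (step 8): P = [1, 2, 3, 5, 8] / [4, 6] / [7];  Q = [1, 2, 5, 7, 8] / [3, 6] / [4]
Final shape: (5, 2, 1).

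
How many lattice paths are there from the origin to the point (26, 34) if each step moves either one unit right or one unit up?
Number of paths = 69886166503903470

A monotone lattice path from (0, 0) to (26, 34) consists of 26 east steps and 34 north steps in some order, so it is determined by which 26 of the 60 steps are east. The count is C(60, 26) = 69886166503903470.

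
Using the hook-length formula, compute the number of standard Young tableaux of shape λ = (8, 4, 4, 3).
# SYT of shape (8, 4, 4, 3) = 8465184

Hook-length formula: f^λ = n! / Π hook(c), product over all cells c of the Young diagram. For λ = (8, 4, 4, 3), n = 19 boxes. Hook lengths by row (left-to-right, top-to-bottom): [11, 10, 9, 7, 4, 3, 2, 1]; [6, 5, 4, 2]; [5, 4, 3, 1]; [3, 2, 1]. Product of hooks = 14370048000. So f^λ = 19! / 14370048000 = 121645100408832000 / 14370048000 = 8465184.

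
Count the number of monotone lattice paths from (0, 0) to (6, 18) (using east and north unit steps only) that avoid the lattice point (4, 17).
Number of paths = 116641

Total paths from (0, 0) to (6, 18): C(24, 6) = 134596. Paths through (4, 17): (paths (0, 0) → (4, 17)) × (paths (4, 17) → (6, 18)) = C(21, 4) · C(3, 2) = 5985 · 3 = 17955. Avoidance count = 134596 − 17955 = 116641.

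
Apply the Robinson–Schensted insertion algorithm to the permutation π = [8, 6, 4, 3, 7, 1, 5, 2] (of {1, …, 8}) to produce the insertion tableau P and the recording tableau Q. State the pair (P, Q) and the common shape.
P = [1, 2] / [3, 5] / [4, 7] / [6] / [8];  Q = [1, 5] / [2, 7] / [3, 8] / [4] / [6];  common shape = (2, 2, 2, 1, 1)

Row-insert the values π_1, π_2, … into P one at a time, bumping the leftmost entry strictly greater than the inserted value down to the next row. The recording tableau Q records, in position (i, j), the step at which that cell was added to P.
  Insert 8 (step 1): P = [8];  Q = [1]
  Insert 6 (step 2): P = [6] / [8];  Q = [1] / [2]
  Insert 4 (step 3): P = [4] / [6] / [8];  Q = [1] / [2] / [3]
  Insert 3 (step 4): P = [3] / [4] / [6] / [8];  Q = [1] / [2] / [3] / [4]
  Insert 7 (step 5): P = [3, 7] / [4] / [6] / [8];  Q = [1, 5] / [2] / [3] / [4]
  Insert 1 (step 6): P = [1, 7] / [3] / [4] / [6] / [8];  Q = [1, 5] / [2] / [3] / [4] / [6]
  Insert 5 (step 7): P = [1, 5] / [3, 7] / [4] / [6] / [8];  Q = [1, 5] / [2, 7] / [3] / [4] / [6]
  Insert 2 (step 8): P = [1, 2] / [3, 5] / [4, 7] / [6] / [8];  Q = [1, 5] / [2, 7] / [3, 8] / [4] / [6]
Final shape: (2, 2, 2, 1, 1).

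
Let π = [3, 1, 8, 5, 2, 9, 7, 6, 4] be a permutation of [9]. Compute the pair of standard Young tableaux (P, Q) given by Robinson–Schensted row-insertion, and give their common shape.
P = [1, 2, 4] / [3, 5, 6] / [7, 9] / [8];  Q = [1, 3, 6] / [2, 4, 7] / [5, 8] / [9];  common shape = (3, 3, 2, 1)

Row-insert the values π_1, π_2, … into P one at a time, bumping the leftmost entry strictly greater than the inserted value down to the next row. The recording tableau Q records, in position (i, j), the step at which that cell was added to P.
  Insert 3 (step 1): P = [3];  Q = [1]
  Insert 1 (step 2): P = [1] / [3];  Q = [1] / [2]
  Insert 8 (step 3): P = [1, 8] / [3];  Q = [1, 3] / [2]
  Insert 5 (step 4): P = [1, 5] / [3, 8];  Q = [1, 3] / [2, 4]
  Insert 2 (step 5): P = [1, 2] / [3, 5] / [8];  Q = [1, 3] / [2, 4] / [5]
  Insert 9 (step 6): P = [1, 2, 9] / [3, 5] / [8];  Q = [1, 3, 6] / [2, 4] / [5]
  Insert 7 (step 7): P = [1, 2, 7] / [3, 5, 9] / [8];  Q = [1, 3, 6] / [2, 4, 7] / [5]
  Insert 6 (step 8): P = [1, 2, 6] / [3, 5, 7] / [8, 9];  Q = [1, 3, 6] / [2, 4, 7] / [5, 8]
  Insert 4 (step 9): P = [1, 2, 4] / [3, 5, 6] / [7, 9] / [8];  Q = [1, 3, 6] / [2, 4, 7] / [5, 8] / [9]
Final shape: (3, 3, 2, 1).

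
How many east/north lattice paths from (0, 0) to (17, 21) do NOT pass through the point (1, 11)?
Number of paths = 28717402560

Total paths from (0, 0) to (17, 21): C(38, 17) = 28781143380. Paths through (1, 11): (paths (0, 0) → (1, 11)) × (paths (1, 11) → (17, 21)) = C(12, 1) · C(26, 16) = 12 · 5311735 = 63740820. Avoidance count = 28781143380 − 63740820 = 28717402560.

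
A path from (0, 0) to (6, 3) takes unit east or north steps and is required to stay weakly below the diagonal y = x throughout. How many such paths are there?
Number of paths = 48

By the reflection principle (André's argument), the number of monotone paths to (6, 3) with n ≤ m that never go above y = x is C(9, 6) − C(9, 7) = 84 − 36 = 48.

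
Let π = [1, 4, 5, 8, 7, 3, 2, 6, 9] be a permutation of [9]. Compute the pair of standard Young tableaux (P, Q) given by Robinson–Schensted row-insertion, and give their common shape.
P = [1, 2, 5, 6, 9] / [3, 7] / [4] / [8];  Q = [1, 2, 3, 4, 9] / [5, 8] / [6] / [7];  common shape = (5, 2, 1, 1)

Row-insert the values π_1, π_2, … into P one at a time, bumping the leftmost entry strictly greater than the inserted value down to the next row. The recording tableau Q records, in position (i, j), the step at which that cell was added to P.
  Insert 1 (step 1): P = [1];  Q = [1]
  Insert 4 (step 2): P = [1, 4];  Q = [1, 2]
  Insert 5 (step 3): P = [1, 4, 5];  Q = [1, 2, 3]
  Insert 8 (step 4): P = [1, 4, 5, 8];  Q = [1, 2, 3, 4]
  Insert 7 (step 5): P = [1, 4, 5, 7] / [8];  Q = [1, 2, 3, 4] / [5]
  Insert 3 (step 6): P = [1, 3, 5, 7] / [4] / [8];  Q = [1, 2, 3, 4] / [5] / [6]
  Insert 2 (step 7): P = [1, 2, 5, 7] / [3] / [4] / [8];  Q = [1, 2, 3, 4] / [5] / [6] / [7]
  Insert 6 (step 8): P = [1, 2, 5, 6] / [3, 7] / [4] / [8];  Q = [1, 2, 3, 4] / [5, 8] / [6] / [7]
  Insert 9 (step 9): P = [1, 2, 5, 6, 9] / [3, 7] / [4] / [8];  Q = [1, 2, 3, 4, 9] / [5, 8] / [6] / [7]
Final shape: (5, 2, 1, 1).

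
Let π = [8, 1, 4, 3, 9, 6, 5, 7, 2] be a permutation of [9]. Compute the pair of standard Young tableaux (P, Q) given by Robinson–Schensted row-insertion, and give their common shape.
P = [1, 2, 5, 7] / [3, 6] / [4, 9] / [8];  Q = [1, 3, 5, 8] / [2, 6] / [4, 7] / [9];  common shape = (4, 2, 2, 1)

Row-insert the values π_1, π_2, … into P one at a time, bumping the leftmost entry strictly greater than the inserted value down to the next row. The recording tableau Q records, in position (i, j), the step at which that cell was added to P.
  Insert 8 (step 1): P = [8];  Q = [1]
  Insert 1 (step 2): P = [1] / [8];  Q = [1] / [2]
  Insert 4 (step 3): P = [1, 4] / [8];  Q = [1, 3] / [2]
  Insert 3 (step 4): P = [1, 3] / [4] / [8];  Q = [1, 3] / [2] / [4]
  Insert 9 (step 5): P = [1, 3, 9] / [4] / [8];  Q = [1, 3, 5] / [2] / [4]
  Insert 6 (step 6): P = [1, 3, 6] / [4, 9] / [8];  Q = [1, 3, 5] / [2, 6] / [4]
  Insert 5 (step 7): P = [1, 3, 5] / [4, 6] / [8, 9];  Q = [1, 3, 5] / [2, 6] / [4, 7]
  Insert 7 (step 8): P = [1, 3, 5, 7] / [4, 6] / [8, 9];  Q = [1, 3, 5, 8] / [2, 6] / [4, 7]
  Insert 2 (step 9): P = [1, 2, 5, 7] / [3, 6] / [4, 9] / [8];  Q = [1, 3, 5, 8] / [2, 6] / [4, 7] / [9]
Final shape: (4, 2, 2, 1).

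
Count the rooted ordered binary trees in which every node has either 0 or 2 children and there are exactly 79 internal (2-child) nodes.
C_79 = 289450081175264899454283846029490767264392230

These full binary trees are counted by the Catalan number C_n = (1/(n + 1)) · C(2n, n). For n = 79: C_79 = (1/80) · C(158, 79) = 23156006494021191956342707682359261381151378400/80 = 289450081175264899454283846029490767264392230.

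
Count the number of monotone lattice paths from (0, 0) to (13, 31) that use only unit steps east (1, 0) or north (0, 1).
Number of paths = 51915526432

A monotone lattice path from (0, 0) to (13, 31) consists of 13 east steps and 31 north steps in some order, so it is determined by which 13 of the 44 steps are east. The count is C(44, 13) = 51915526432.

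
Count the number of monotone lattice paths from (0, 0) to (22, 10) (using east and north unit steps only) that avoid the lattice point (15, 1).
Number of paths = 64329200

Total paths from (0, 0) to (22, 10): C(32, 22) = 64512240. Paths through (15, 1): (paths (0, 0) → (15, 1)) × (paths (15, 1) → (22, 10)) = C(16, 15) · C(16, 7) = 16 · 11440 = 183040. Avoidance count = 64512240 − 183040 = 64329200.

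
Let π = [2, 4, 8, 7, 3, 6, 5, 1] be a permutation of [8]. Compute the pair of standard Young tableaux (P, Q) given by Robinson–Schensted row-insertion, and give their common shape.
P = [1, 3, 5] / [2, 6] / [4] / [7] / [8];  Q = [1, 2, 3] / [4, 6] / [5] / [7] / [8];  common shape = (3, 2, 1, 1, 1)

Row-insert the values π_1, π_2, … into P one at a time, bumping the leftmost entry strictly greater than the inserted value down to the next row. The recording tableau Q records, in position (i, j), the step at which that cell was added to P.
  Insert 2 (step 1): P = [2];  Q = [1]
  Insert 4 (step 2): P = [2, 4];  Q = [1, 2]
  Insert 8 (step 3): P = [2, 4, 8];  Q = [1, 2, 3]
  Insert 7 (step 4): P = [2, 4, 7] / [8];  Q = [1, 2, 3] / [4]
  Insert 3 (step 5): P = [2, 3, 7] / [4] / [8];  Q = [1, 2, 3] / [4] / [5]
  Insert 6 (step 6): P = [2, 3, 6] / [4, 7] / [8];  Q = [1, 2, 3] / [4, 6] / [5]
  Insert 5 (step 7): P = [2, 3, 5] / [4, 6] / [7] / [8];  Q = [1, 2, 3] / [4, 6] / [5] / [7]
  Insert 1 (step 8): P = [1, 3, 5] / [2, 6] / [4] / [7] / [8];  Q = [1, 2, 3] / [4, 6] / [5] / [7] / [8]
Final shape: (3, 2, 1, 1, 1).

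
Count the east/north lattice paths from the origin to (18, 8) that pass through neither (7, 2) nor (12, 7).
Number of paths = 827527

Inclusion–exclusion. Total paths: C(26, 18) = 1562275. Through P₁: C(9, 7)·C(17, 11) = 445536. Through P₂: C(19, 12)·C(7, 6) = 352716. Since P₁ is strictly southwest of P₂, a monotone path through both must visit P₁ then P₂; paths through both = C(9, 7)·C(10, 5)·C(7, 6) = 63504. Avoid both = 1562275 − 445536 − 352716 + 63504 = 827527.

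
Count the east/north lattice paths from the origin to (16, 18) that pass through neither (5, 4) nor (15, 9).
Number of paths = 1633037770

Inclusion–exclusion. Total paths: C(34, 16) = 2203961430. Through P₁: C(9, 5)·C(25, 11) = 561632400. Through P₂: C(24, 15)·C(10, 1) = 13075040. Since P₁ is strictly southwest of P₂, a monotone path through both must visit P₁ then P₂; paths through both = C(9, 5)·C(15, 10)·C(10, 1) = 3783780. Avoid both = 2203961430 − 561632400 − 13075040 + 3783780 = 1633037770.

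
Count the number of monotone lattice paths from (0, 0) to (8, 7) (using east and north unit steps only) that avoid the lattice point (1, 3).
Number of paths = 5115

Total paths from (0, 0) to (8, 7): C(15, 8) = 6435. Paths through (1, 3): (paths (0, 0) → (1, 3)) × (paths (1, 3) → (8, 7)) = C(4, 1) · C(11, 7) = 4 · 330 = 1320. Avoidance count = 6435 − 1320 = 5115.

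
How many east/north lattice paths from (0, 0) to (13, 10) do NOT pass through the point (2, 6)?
Number of paths = 1105846

Total paths from (0, 0) to (13, 10): C(23, 13) = 1144066. Paths through (2, 6): (paths (0, 0) → (2, 6)) × (paths (2, 6) → (13, 10)) = C(8, 2) · C(15, 11) = 28 · 1365 = 38220. Avoidance count = 1144066 − 38220 = 1105846.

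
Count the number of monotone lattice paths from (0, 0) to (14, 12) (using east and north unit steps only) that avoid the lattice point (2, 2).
Number of paths = 5777824

Total paths from (0, 0) to (14, 12): C(26, 14) = 9657700. Paths through (2, 2): (paths (0, 0) → (2, 2)) × (paths (2, 2) → (14, 12)) = C(4, 2) · C(22, 12) = 6 · 646646 = 3879876. Avoidance count = 9657700 − 3879876 = 5777824.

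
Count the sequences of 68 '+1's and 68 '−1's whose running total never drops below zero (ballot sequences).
C_68 = 86218923998960285726185640663701108500

These ballot sequences are counted by the Catalan number C_n = (1/(n + 1)) · C(2n, n). For n = 68: C_68 = (1/69) · C(136, 68) = 5949105755928259715106809205795376486500/69 = 86218923998960285726185640663701108500.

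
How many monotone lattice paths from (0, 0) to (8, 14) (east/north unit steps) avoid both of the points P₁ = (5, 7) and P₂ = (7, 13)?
Number of paths = 114042

Inclusion–exclusion. Total paths: C(22, 8) = 319770. Through P₁: C(12, 5)·C(10, 3) = 95040. Through P₂: C(20, 7)·C(2, 1) = 155040. Since P₁ is strictly southwest of P₂, a monotone path through both must visit P₁ then P₂; paths through both = C(12, 5)·C(8, 2)·C(2, 1) = 44352. Avoid both = 319770 − 95040 − 155040 + 44352 = 114042.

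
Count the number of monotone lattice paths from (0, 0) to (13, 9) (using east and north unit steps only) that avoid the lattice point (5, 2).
Number of paths = 362285

Total paths from (0, 0) to (13, 9): C(22, 13) = 497420. Paths through (5, 2): (paths (0, 0) → (5, 2)) × (paths (5, 2) → (13, 9)) = C(7, 5) · C(15, 8) = 21 · 6435 = 135135. Avoidance count = 497420 − 135135 = 362285.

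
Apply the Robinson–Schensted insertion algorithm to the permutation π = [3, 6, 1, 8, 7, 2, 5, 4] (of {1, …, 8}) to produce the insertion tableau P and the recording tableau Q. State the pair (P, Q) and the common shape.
P = [1, 2, 4] / [3, 5, 7] / [6] / [8];  Q = [1, 2, 4] / [3, 5, 7] / [6] / [8];  common shape = (3, 3, 1, 1)

Row-insert the values π_1, π_2, … into P one at a time, bumping the leftmost entry strictly greater than the inserted value down to the next row. The recording tableau Q records, in position (i, j), the step at which that cell was added to P.
  Insert 3 (step 1): P = [3];  Q = [1]
  Insert 6 (step 2): P = [3, 6];  Q = [1, 2]
  Insert 1 (step 3): P = [1, 6] / [3];  Q = [1, 2] / [3]
  Insert 8 (step 4): P = [1, 6, 8] / [3];  Q = [1, 2, 4] / [3]
  Insert 7 (step 5): P = [1, 6, 7] / [3, 8];  Q = [1, 2, 4] / [3, 5]
  Insert 2 (step 6): P = [1, 2, 7] / [3, 6] / [8];  Q = [1, 2, 4] / [3, 5] / [6]
  Insert 5 (step 7): P = [1, 2, 5] / [3, 6, 7] / [8];  Q = [1, 2, 4] / [3, 5, 7] / [6]
  Insert 4 (step 8): P = [1, 2, 4] / [3, 5, 7] / [6] / [8];  Q = [1, 2, 4] / [3, 5, 7] / [6] / [8]
Final shape: (3, 3, 1, 1).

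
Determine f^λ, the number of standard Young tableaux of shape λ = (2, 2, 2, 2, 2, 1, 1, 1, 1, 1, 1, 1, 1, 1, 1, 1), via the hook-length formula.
# SYT of shape (2, 2, 2, 2, 2, 1, 1, 1, 1, 1, 1, 1, 1, 1, 1, 1) = 14364

Hook-length formula: f^λ = n! / Π hook(c), product over all cells c of the Young diagram. For λ = (2, 2, 2, 2, 2, 1, 1, 1, 1, 1, 1, 1, 1, 1, 1, 1), n = 21 boxes. Hook lengths by row (left-to-right, top-to-bottom): [17, 5]; [16, 4]; [15, 3]; [14, 2]; [13, 1]; [11]; [10]; [9]; [8]; [7]; [6]; [5]; [4]; [3]; [2]; [1]. Product of hooks = 3556874280960000. So f^λ = 21! / 3556874280960000 = 51090942171709440000 / 3556874280960000 = 14364.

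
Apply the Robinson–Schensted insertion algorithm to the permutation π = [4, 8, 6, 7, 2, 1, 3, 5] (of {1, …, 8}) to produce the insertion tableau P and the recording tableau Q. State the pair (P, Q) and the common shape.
P = [1, 3, 5] / [2, 6, 7] / [4] / [8];  Q = [1, 2, 4] / [3, 7, 8] / [5] / [6];  common shape = (3, 3, 1, 1)

Row-insert the values π_1, π_2, … into P one at a time, bumping the leftmost entry strictly greater than the inserted value down to the next row. The recording tableau Q records, in position (i, j), the step at which that cell was added to P.
  Insert 4 (step 1): P = [4];  Q = [1]
  Insert 8 (step 2): P = [4, 8];  Q = [1, 2]
  Insert 6 (step 3): P = [4, 6] / [8];  Q = [1, 2] / [3]
  Insert 7 (step 4): P = [4, 6, 7] / [8];  Q = [1, 2, 4] / [3]
  Insert 2 (step 5): P = [2, 6, 7] / [4] / [8];  Q = [1, 2, 4] / [3] / [5]
  Insert 1 (step 6): P = [1, 6, 7] / [2] / [4] / [8];  Q = [1, 2, 4] / [3] / [5] / [6]
  Insert 3 (step 7): P = [1, 3, 7] / [2, 6] / [4] / [8];  Q = [1, 2, 4] / [3, 7] / [5] / [6]
  Insert 5 (step 8): P = [1, 3, 5] / [2, 6, 7] / [4] / [8];  Q = [1, 2, 4] / [3, 7, 8] / [5] / [6]
Final shape: (3, 3, 1, 1).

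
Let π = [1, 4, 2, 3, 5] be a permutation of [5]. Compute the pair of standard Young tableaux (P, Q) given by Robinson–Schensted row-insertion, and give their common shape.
P = [1, 2, 3, 5] / [4];  Q = [1, 2, 4, 5] / [3];  common shape = (4, 1)

Row-insert the values π_1, π_2, … into P one at a time, bumping the leftmost entry strictly greater than the inserted value down to the next row. The recording tableau Q records, in position (i, j), the step at which that cell was added to P.
  Insert 1 (step 1): P = [1];  Q = [1]
  Insert 4 (step 2): P = [1, 4];  Q = [1, 2]
  Insert 2 (step 3): P = [1, 2] / [4];  Q = [1, 2] / [3]
  Insert 3 (step 4): P = [1, 2, 3] / [4];  Q = [1, 2, 4] / [3]
  Insert 5 (step 5): P = [1, 2, 3, 5] / [4];  Q = [1, 2, 4, 5] / [3]
Final shape: (4, 1).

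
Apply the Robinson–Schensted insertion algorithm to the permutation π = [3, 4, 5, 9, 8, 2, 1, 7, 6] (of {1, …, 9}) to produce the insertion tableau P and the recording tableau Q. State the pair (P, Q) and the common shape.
P = [1, 4, 5, 6] / [2, 7] / [3, 8] / [9];  Q = [1, 2, 3, 4] / [5, 8] / [6, 9] / [7];  common shape = (4, 2, 2, 1)

Row-insert the values π_1, π_2, … into P one at a time, bumping the leftmost entry strictly greater than the inserted value down to the next row. The recording tableau Q records, in position (i, j), the step at which that cell was added to P.
  Insert 3 (step 1): P = [3];  Q = [1]
  Insert 4 (step 2): P = [3, 4];  Q = [1, 2]
  Insert 5 (step 3): P = [3, 4, 5];  Q = [1, 2, 3]
  Insert 9 (step 4): P = [3, 4, 5, 9];  Q = [1, 2, 3, 4]
  Insert 8 (step 5): P = [3, 4, 5, 8] / [9];  Q = [1, 2, 3, 4] / [5]
  Insert 2 (step 6): P = [2, 4, 5, 8] / [3] / [9];  Q = [1, 2, 3, 4] / [5] / [6]
  Insert 1 (step 7): P = [1, 4, 5, 8] / [2] / [3] / [9];  Q = [1, 2, 3, 4] / [5] / [6] / [7]
  Insert 7 (step 8): P = [1, 4, 5, 7] / [2, 8] / [3] / [9];  Q = [1, 2, 3, 4] / [5, 8] / [6] / [7]
  Insert 6 (step 9): P = [1, 4, 5, 6] / [2, 7] / [3, 8] / [9];  Q = [1, 2, 3, 4] / [5, 8] / [6, 9] / [7]
Final shape: (4, 2, 2, 1).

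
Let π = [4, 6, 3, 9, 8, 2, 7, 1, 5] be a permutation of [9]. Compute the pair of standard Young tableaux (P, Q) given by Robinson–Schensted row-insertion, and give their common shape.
P = [1, 5, 7] / [2, 6] / [3, 8] / [4, 9];  Q = [1, 2, 4] / [3, 5] / [6, 7] / [8, 9];  common shape = (3, 2, 2, 2)

Row-insert the values π_1, π_2, … into P one at a time, bumping the leftmost entry strictly greater than the inserted value down to the next row. The recording tableau Q records, in position (i, j), the step at which that cell was added to P.
  Insert 4 (step 1): P = [4];  Q = [1]
  Insert 6 (step 2): P = [4, 6];  Q = [1, 2]
  Insert 3 (step 3): P = [3, 6] / [4];  Q = [1, 2] / [3]
  Insert 9 (step 4): P = [3, 6, 9] / [4];  Q = [1, 2, 4] / [3]
  Insert 8 (step 5): P = [3, 6, 8] / [4, 9];  Q = [1, 2, 4] / [3, 5]
  Insert 2 (step 6): P = [2, 6, 8] / [3, 9] / [4];  Q = [1, 2, 4] / [3, 5] / [6]
  Insert 7 (step 7): P = [2, 6, 7] / [3, 8] / [4, 9];  Q = [1, 2, 4] / [3, 5] / [6, 7]
  Insert 1 (step 8): P = [1, 6, 7] / [2, 8] / [3, 9] / [4];  Q = [1, 2, 4] / [3, 5] / [6, 7] / [8]
  Insert 5 (step 9): P = [1, 5, 7] / [2, 6] / [3, 8] / [4, 9];  Q = [1, 2, 4] / [3, 5] / [6, 7] / [8, 9]
Final shape: (3, 2, 2, 2).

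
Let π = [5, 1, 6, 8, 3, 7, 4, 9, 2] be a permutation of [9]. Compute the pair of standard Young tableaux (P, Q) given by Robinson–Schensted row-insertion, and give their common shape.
P = [1, 2, 4, 9] / [3, 6, 7] / [5] / [8];  Q = [1, 3, 4, 8] / [2, 5, 6] / [7] / [9];  common shape = (4, 3, 1, 1)

Row-insert the values π_1, π_2, … into P one at a time, bumping the leftmost entry strictly greater than the inserted value down to the next row. The recording tableau Q records, in position (i, j), the step at which that cell was added to P.
  Insert 5 (step 1): P = [5];  Q = [1]
  Insert 1 (step 2): P = [1] / [5];  Q = [1] / [2]
  Insert 6 (step 3): P = [1, 6] / [5];  Q = [1, 3] / [2]
  Insert 8 (step 4): P = [1, 6, 8] / [5];  Q = [1, 3, 4] / [2]
  Insert 3 (step 5): P = [1, 3, 8] / [5, 6];  Q = [1, 3, 4] / [2, 5]
  Insert 7 (step 6): P = [1, 3, 7] / [5, 6, 8];  Q = [1, 3, 4] / [2, 5, 6]
  Insert 4 (step 7): P = [1, 3, 4] / [5, 6, 7] / [8];  Q = [1, 3, 4] / [2, 5, 6] / [7]
  Insert 9 (step 8): P = [1, 3, 4, 9] / [5, 6, 7] / [8];  Q = [1, 3, 4, 8] / [2, 5, 6] / [7]
  Insert 2 (step 9): P = [1, 2, 4, 9] / [3, 6, 7] / [5] / [8];  Q = [1, 3, 4, 8] / [2, 5, 6] / [7] / [9]
Final shape: (4, 3, 1, 1).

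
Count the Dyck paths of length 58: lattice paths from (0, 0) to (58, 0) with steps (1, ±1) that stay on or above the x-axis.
C_29 = 1002242216651368

These Dyck paths are counted by the Catalan number C_n = (1/(n + 1)) · C(2n, n). For n = 29: C_29 = (1/30) · C(58, 29) = 30067266499541040/30 = 1002242216651368.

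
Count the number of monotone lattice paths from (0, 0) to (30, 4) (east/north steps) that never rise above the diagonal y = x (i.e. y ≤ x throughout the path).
Number of paths = 40392

By the reflection principle (André's argument), the number of monotone paths to (30, 4) with n ≤ m that never go above y = x is C(34, 30) − C(34, 31) = 46376 − 5984 = 40392.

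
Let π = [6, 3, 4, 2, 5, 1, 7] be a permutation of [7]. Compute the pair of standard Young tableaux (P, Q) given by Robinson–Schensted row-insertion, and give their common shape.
P = [1, 4, 5, 7] / [2] / [3] / [6];  Q = [1, 3, 5, 7] / [2] / [4] / [6];  common shape = (4, 1, 1, 1)

Row-insert the values π_1, π_2, … into P one at a time, bumping the leftmost entry strictly greater than the inserted value down to the next row. The recording tableau Q records, in position (i, j), the step at which that cell was added to P.
  Insert 6 (step 1): P = [6];  Q = [1]
  Insert 3 (step 2): P = [3] / [6];  Q = [1] / [2]
  Insert 4 (step 3): P = [3, 4] / [6];  Q = [1, 3] / [2]
  Insert 2 (step 4): P = [2, 4] / [3] / [6];  Q = [1, 3] / [2] / [4]
  Insert 5 (step 5): P = [2, 4, 5] / [3] / [6];  Q = [1, 3, 5] / [2] / [4]
  Insert 1 (step 6): P = [1, 4, 5] / [2] / [3] / [6];  Q = [1, 3, 5] / [2] / [4] / [6]
  Insert 7 (step 7): P = [1, 4, 5, 7] / [2] / [3] / [6];  Q = [1, 3, 5, 7] / [2] / [4] / [6]
Final shape: (4, 1, 1, 1).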